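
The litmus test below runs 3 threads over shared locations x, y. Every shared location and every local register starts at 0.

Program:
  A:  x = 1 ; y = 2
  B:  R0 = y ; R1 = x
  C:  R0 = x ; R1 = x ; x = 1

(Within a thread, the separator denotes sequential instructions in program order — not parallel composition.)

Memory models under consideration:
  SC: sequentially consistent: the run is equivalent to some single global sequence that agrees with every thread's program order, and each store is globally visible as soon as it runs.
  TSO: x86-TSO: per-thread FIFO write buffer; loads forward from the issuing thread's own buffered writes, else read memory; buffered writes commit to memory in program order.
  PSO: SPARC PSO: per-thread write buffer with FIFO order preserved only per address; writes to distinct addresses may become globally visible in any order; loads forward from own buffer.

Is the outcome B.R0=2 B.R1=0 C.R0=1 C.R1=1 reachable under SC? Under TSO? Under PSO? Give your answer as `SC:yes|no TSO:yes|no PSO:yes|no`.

outcome vector order: (B.R0,B.R1,C.R0,C.R1)
[SC] allowed = {0000; 0001; 0011; 0100; 0101; 0111; 2100; 2101; 2111}
[TSO] allowed = {0000; 0001; 0011; 0100; 0101; 0111; 2100; 2101; 2111}
[PSO] allowed = {0000; 0001; 0011; 0100; 0101; 0111; 2000; 2001; 2011; 2100; 2101; 2111}
target 2011 ∈ {PSO}

SC:no TSO:no PSO:yes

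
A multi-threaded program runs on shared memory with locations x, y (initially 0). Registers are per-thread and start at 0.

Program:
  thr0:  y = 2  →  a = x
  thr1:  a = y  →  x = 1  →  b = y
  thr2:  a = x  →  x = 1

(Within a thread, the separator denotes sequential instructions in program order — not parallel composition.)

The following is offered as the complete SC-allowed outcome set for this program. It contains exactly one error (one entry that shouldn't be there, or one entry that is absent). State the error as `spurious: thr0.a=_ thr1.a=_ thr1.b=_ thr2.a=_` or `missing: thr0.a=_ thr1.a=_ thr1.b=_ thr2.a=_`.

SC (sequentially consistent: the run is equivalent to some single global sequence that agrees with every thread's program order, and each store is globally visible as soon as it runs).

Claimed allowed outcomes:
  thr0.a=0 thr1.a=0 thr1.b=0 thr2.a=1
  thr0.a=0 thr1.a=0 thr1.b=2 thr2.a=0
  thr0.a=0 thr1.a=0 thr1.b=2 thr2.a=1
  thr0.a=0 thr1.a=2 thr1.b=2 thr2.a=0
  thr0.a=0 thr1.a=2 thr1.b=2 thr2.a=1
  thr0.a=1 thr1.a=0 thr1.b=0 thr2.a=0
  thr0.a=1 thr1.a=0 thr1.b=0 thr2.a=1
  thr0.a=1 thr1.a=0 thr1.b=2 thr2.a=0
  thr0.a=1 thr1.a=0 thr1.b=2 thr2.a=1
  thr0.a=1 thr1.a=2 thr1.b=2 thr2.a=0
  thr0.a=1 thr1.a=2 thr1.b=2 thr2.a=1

outcome vector order: (thr0.a,thr1.a,thr1.b,thr2.a)
[SC] allowed = {0020 0021 0220 0221 1000 1001 1020 1021 1220 1221}
claimed∖SC = {0001}

spurious: thr0.a=0 thr1.a=0 thr1.b=0 thr2.a=1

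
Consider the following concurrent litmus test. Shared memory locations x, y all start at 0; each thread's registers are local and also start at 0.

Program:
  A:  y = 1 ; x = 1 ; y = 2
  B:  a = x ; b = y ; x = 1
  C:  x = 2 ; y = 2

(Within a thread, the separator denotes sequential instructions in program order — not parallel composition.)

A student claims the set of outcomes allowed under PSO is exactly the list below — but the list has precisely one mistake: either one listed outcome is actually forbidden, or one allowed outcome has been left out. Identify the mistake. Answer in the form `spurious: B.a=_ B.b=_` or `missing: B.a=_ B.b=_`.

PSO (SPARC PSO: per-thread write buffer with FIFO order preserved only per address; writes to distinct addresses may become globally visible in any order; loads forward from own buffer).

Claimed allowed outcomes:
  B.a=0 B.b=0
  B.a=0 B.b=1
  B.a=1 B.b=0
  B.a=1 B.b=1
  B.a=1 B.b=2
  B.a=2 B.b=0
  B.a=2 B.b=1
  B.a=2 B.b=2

missing: B.a=0 B.b=2

outcome vector order: (B.a,B.b)
under PSO → 00 01 02 10 11 12 20 21 22
PSO∖claimed = {02}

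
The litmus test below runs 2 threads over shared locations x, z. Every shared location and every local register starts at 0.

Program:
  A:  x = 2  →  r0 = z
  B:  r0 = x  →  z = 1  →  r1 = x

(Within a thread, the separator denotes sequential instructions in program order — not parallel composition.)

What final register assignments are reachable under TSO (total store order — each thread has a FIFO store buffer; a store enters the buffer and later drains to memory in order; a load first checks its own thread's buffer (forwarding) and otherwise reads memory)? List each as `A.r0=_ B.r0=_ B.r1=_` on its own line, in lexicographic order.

outcome vector order: (A.r0,B.r0,B.r1)
|TSO outcomes| = 6

A.r0=0 B.r0=0 B.r1=0
A.r0=0 B.r0=0 B.r1=2
A.r0=0 B.r0=2 B.r1=2
A.r0=1 B.r0=0 B.r1=0
A.r0=1 B.r0=0 B.r1=2
A.r0=1 B.r0=2 B.r1=2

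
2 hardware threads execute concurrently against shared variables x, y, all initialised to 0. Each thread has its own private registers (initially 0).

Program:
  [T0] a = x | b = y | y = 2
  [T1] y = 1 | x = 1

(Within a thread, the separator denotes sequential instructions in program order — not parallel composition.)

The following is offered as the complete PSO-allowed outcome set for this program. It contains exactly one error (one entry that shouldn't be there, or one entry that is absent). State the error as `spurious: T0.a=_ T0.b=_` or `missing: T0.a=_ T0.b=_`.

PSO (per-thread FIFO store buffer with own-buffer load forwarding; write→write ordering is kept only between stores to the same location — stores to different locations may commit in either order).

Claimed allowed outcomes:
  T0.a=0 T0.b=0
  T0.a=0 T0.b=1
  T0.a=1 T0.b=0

outcome vector order: (T0.a,T0.b)
[PSO] allowed = {0/0, 0/1, 1/0, 1/1}
PSO∖claimed = {1/1}

missing: T0.a=1 T0.b=1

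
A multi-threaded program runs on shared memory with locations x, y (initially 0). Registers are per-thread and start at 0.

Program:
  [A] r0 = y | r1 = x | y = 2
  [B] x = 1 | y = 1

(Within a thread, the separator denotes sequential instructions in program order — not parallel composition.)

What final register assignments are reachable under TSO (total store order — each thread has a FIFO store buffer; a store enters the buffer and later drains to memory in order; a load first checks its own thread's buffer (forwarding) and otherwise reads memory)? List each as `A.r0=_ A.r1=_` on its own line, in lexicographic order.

outcome vector order: (A.r0,A.r1)
|TSO outcomes| = 3

A.r0=0 A.r1=0
A.r0=0 A.r1=1
A.r0=1 A.r1=1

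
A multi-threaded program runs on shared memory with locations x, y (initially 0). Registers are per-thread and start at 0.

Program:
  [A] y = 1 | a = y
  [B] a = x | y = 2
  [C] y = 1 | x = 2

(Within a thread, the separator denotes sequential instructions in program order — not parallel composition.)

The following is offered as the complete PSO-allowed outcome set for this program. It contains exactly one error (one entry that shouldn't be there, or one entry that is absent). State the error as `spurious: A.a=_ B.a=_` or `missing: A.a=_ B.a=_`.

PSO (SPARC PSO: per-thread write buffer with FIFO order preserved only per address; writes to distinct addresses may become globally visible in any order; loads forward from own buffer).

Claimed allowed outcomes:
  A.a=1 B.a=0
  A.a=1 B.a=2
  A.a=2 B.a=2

missing: A.a=2 B.a=0

outcome vector order: (A.a,B.a)
PSO: 4 outcomes — {<1 0> <1 2> <2 0> <2 2>}
PSO∖claimed = {<2 0>}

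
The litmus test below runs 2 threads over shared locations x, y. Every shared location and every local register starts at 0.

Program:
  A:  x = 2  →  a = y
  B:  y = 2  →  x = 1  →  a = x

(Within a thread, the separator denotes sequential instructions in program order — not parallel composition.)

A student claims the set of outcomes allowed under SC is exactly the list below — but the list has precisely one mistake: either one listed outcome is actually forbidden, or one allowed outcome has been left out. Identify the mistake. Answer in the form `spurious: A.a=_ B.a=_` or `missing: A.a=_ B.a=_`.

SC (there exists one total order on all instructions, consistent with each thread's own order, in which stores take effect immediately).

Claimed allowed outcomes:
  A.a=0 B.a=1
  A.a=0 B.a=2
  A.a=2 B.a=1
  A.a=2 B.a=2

outcome vector order: (A.a,B.a)
under SC → <0 1>, <2 1>, <2 2>
claimed∖SC = {<0 2>}

spurious: A.a=0 B.a=2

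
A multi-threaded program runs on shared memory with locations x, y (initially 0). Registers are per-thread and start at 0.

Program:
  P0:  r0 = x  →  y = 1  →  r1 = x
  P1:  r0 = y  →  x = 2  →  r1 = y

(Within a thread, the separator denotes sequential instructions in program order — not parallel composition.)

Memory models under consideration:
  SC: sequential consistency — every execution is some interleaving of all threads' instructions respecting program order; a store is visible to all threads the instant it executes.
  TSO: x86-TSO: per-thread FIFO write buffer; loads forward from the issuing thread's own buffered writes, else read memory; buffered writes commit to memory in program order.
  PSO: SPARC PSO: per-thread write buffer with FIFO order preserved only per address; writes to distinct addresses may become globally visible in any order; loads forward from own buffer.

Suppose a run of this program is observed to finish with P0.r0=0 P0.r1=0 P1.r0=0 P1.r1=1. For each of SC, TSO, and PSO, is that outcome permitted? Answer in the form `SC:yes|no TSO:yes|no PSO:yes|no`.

outcome vector order: (P0.r0,P0.r1,P1.r0,P1.r1)
SC: 7 outcomes — {<0 0 0 1>; <0 0 1 1>; <0 2 0 0>; <0 2 0 1>; <0 2 1 1>; <2 2 0 0>; <2 2 0 1>}
TSO: 8 outcomes — {<0 0 0 0>; <0 0 0 1>; <0 0 1 1>; <0 2 0 0>; <0 2 0 1>; <0 2 1 1>; <2 2 0 0>; <2 2 0 1>}
PSO: 8 outcomes — {<0 0 0 0>; <0 0 0 1>; <0 0 1 1>; <0 2 0 0>; <0 2 0 1>; <0 2 1 1>; <2 2 0 0>; <2 2 0 1>}
target <0 0 0 1> ∈ {SC,TSO,PSO}

SC:yes TSO:yes PSO:yes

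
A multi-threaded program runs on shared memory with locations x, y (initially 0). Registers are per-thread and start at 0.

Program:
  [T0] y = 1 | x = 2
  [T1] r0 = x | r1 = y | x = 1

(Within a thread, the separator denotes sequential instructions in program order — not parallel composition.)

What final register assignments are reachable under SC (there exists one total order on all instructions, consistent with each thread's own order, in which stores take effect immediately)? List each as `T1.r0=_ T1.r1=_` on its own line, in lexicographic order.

T1.r0=0 T1.r1=0
T1.r0=0 T1.r1=1
T1.r0=2 T1.r1=1

outcome vector order: (T1.r0,T1.r1)
|SC outcomes| = 3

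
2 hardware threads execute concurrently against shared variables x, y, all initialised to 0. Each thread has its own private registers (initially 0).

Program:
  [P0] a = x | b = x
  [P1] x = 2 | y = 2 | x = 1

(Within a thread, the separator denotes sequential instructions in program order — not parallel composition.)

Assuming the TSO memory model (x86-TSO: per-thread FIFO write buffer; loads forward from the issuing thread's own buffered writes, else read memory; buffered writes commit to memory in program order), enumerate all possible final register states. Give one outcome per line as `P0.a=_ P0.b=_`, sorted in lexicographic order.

outcome vector order: (P0.a,P0.b)
|TSO outcomes| = 6

P0.a=0 P0.b=0
P0.a=0 P0.b=1
P0.a=0 P0.b=2
P0.a=1 P0.b=1
P0.a=2 P0.b=1
P0.a=2 P0.b=2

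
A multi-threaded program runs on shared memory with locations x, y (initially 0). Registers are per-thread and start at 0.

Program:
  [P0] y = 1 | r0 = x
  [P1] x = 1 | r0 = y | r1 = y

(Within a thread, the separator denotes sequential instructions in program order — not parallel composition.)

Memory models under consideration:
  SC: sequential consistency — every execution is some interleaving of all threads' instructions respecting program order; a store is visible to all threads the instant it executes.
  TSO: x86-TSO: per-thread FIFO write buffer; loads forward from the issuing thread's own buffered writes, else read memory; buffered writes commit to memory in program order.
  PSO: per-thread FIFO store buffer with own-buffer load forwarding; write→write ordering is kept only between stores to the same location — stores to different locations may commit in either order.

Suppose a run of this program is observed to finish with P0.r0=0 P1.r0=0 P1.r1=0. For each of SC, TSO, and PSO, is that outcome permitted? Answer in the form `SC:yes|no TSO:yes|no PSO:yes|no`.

outcome vector order: (P0.r0,P1.r0,P1.r1)
under SC → 011, 100, 101, 111
under TSO → 000, 001, 011, 100, 101, 111
under PSO → 000, 001, 011, 100, 101, 111
target 000 ∈ {TSO,PSO}

SC:no TSO:yes PSO:yes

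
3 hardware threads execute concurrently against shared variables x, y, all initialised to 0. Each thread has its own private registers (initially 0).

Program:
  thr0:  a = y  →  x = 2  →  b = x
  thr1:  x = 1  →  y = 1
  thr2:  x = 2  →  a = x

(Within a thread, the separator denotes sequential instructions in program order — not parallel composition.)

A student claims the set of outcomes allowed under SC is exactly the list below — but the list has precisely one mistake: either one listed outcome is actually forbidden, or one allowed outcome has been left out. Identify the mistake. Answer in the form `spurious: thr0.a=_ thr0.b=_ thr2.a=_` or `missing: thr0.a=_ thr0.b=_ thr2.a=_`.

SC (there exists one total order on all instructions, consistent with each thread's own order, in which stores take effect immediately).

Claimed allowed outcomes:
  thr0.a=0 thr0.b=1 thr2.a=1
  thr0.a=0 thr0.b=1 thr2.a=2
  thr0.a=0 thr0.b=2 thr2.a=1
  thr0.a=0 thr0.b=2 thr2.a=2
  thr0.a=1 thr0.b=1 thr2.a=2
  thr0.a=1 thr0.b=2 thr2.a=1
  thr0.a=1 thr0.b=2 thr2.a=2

outcome vector order: (thr0.a,thr0.b,thr2.a)
SC (6): (0,1,1) (0,1,2) (0,2,1) (0,2,2) (1,2,1) (1,2,2)
claimed∖SC = {(1,1,2)}

spurious: thr0.a=1 thr0.b=1 thr2.a=2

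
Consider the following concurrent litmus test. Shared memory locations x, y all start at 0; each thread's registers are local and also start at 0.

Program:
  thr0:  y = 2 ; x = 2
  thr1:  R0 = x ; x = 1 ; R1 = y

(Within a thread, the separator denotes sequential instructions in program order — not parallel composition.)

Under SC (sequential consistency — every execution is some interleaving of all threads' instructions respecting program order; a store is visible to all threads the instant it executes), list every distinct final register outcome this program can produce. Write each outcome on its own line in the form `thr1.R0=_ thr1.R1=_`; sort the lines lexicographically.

thr1.R0=0 thr1.R1=0
thr1.R0=0 thr1.R1=2
thr1.R0=2 thr1.R1=2

outcome vector order: (thr1.R0,thr1.R1)
|SC outcomes| = 3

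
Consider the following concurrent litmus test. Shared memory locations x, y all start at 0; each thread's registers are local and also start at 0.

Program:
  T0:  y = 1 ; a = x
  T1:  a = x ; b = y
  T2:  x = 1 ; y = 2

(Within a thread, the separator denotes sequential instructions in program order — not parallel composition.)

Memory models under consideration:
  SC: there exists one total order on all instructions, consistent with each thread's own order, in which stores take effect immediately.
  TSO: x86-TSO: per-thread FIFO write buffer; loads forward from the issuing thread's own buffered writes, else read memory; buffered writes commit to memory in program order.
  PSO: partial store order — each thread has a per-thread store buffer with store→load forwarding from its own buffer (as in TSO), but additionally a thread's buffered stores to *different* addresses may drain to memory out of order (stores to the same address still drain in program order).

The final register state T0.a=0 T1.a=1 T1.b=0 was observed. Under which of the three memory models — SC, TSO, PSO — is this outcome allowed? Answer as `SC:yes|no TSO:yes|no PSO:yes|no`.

outcome vector order: (T0.a,T1.a,T1.b)
[SC] allowed = {0/0/0 0/0/1 0/0/2 0/1/1 0/1/2 1/0/0 1/0/1 1/0/2 1/1/0 1/1/1 1/1/2}
[TSO] allowed = {0/0/0 0/0/1 0/0/2 0/1/0 0/1/1 0/1/2 1/0/0 1/0/1 1/0/2 1/1/0 1/1/1 1/1/2}
[PSO] allowed = {0/0/0 0/0/1 0/0/2 0/1/0 0/1/1 0/1/2 1/0/0 1/0/1 1/0/2 1/1/0 1/1/1 1/1/2}
target 0/1/0 ∈ {TSO,PSO}

SC:no TSO:yes PSO:yes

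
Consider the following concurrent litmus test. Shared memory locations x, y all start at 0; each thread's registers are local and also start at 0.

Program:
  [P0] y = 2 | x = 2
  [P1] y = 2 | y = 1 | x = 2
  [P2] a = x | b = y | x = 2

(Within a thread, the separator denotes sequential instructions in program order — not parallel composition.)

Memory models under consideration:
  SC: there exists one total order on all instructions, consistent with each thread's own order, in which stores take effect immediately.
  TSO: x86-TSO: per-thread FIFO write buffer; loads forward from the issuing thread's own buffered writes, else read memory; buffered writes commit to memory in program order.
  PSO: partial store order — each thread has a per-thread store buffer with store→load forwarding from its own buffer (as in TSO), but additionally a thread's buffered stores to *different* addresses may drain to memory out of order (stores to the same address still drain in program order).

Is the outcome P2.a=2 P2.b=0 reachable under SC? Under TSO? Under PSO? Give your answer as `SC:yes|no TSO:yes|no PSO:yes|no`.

SC:no TSO:no PSO:yes

outcome vector order: (P2.a,P2.b)
under SC → <0 0>; <0 1>; <0 2>; <2 1>; <2 2>
under TSO → <0 0>; <0 1>; <0 2>; <2 1>; <2 2>
under PSO → <0 0>; <0 1>; <0 2>; <2 0>; <2 1>; <2 2>
target <2 0> ∈ {PSO}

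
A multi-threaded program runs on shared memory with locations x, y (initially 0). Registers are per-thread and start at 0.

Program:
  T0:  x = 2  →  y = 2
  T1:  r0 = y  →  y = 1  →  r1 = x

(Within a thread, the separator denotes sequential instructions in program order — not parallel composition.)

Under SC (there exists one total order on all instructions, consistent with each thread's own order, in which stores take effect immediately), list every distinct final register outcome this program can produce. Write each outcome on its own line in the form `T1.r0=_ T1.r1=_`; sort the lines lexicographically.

T1.r0=0 T1.r1=0
T1.r0=0 T1.r1=2
T1.r0=2 T1.r1=2

outcome vector order: (T1.r0,T1.r1)
|SC outcomes| = 3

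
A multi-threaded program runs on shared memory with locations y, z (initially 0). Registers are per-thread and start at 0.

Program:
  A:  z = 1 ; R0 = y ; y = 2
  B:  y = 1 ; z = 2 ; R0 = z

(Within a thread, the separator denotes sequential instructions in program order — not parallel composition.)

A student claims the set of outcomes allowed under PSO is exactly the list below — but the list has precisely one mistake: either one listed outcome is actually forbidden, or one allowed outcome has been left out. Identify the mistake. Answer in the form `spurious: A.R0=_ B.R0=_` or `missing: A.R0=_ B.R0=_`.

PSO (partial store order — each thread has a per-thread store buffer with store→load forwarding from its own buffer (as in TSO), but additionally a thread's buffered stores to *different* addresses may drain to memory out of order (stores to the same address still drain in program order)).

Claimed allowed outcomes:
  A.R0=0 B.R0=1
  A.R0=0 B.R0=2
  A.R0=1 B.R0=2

missing: A.R0=1 B.R0=1

outcome vector order: (A.R0,B.R0)
PSO: 4 outcomes — {<0 1> <0 2> <1 1> <1 2>}
PSO∖claimed = {<1 1>}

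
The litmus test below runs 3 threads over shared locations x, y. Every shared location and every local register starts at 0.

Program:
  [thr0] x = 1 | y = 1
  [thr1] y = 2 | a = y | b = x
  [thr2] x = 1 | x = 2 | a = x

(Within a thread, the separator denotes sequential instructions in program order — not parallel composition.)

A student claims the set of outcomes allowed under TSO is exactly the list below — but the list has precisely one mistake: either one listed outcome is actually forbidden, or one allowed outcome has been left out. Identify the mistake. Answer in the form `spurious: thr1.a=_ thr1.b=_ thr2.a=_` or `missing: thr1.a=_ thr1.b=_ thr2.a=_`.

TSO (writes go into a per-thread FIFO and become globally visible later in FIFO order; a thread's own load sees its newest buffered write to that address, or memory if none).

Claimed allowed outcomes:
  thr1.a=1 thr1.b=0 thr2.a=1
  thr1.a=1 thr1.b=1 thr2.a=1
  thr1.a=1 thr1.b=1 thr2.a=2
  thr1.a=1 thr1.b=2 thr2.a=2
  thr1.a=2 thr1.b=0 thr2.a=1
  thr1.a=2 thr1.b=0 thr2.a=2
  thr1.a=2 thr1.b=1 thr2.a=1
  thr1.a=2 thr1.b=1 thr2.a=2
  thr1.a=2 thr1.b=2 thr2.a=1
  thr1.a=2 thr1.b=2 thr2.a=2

spurious: thr1.a=1 thr1.b=0 thr2.a=1

outcome vector order: (thr1.a,thr1.b,thr2.a)
under TSO → 111; 112; 122; 201; 202; 211; 212; 221; 222
claimed∖TSO = {101}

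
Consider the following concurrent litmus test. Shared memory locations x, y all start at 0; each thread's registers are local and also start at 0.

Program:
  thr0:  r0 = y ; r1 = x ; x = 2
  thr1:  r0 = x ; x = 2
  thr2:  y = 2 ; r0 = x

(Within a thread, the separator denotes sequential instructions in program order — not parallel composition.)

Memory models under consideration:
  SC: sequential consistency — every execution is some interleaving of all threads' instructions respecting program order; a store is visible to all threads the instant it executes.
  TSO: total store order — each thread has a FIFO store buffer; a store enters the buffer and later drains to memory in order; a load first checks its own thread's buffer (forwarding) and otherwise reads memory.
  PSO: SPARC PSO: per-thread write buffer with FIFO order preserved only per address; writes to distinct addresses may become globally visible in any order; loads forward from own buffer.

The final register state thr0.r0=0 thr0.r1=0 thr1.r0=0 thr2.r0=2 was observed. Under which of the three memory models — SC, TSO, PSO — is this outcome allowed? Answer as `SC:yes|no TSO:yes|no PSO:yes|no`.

SC:yes TSO:yes PSO:yes

outcome vector order: (thr0.r0,thr0.r1,thr1.r0,thr2.r0)
SC: 12 outcomes — {<0 0 0 0>, <0 0 0 2>, <0 0 2 0>, <0 0 2 2>, <0 2 0 0>, <0 2 0 2>, <2 0 0 0>, <2 0 0 2>, <2 0 2 0>, <2 0 2 2>, <2 2 0 0>, <2 2 0 2>}
TSO: 12 outcomes — {<0 0 0 0>, <0 0 0 2>, <0 0 2 0>, <0 0 2 2>, <0 2 0 0>, <0 2 0 2>, <2 0 0 0>, <2 0 0 2>, <2 0 2 0>, <2 0 2 2>, <2 2 0 0>, <2 2 0 2>}
PSO: 12 outcomes — {<0 0 0 0>, <0 0 0 2>, <0 0 2 0>, <0 0 2 2>, <0 2 0 0>, <0 2 0 2>, <2 0 0 0>, <2 0 0 2>, <2 0 2 0>, <2 0 2 2>, <2 2 0 0>, <2 2 0 2>}
target <0 0 0 2> ∈ {SC,TSO,PSO}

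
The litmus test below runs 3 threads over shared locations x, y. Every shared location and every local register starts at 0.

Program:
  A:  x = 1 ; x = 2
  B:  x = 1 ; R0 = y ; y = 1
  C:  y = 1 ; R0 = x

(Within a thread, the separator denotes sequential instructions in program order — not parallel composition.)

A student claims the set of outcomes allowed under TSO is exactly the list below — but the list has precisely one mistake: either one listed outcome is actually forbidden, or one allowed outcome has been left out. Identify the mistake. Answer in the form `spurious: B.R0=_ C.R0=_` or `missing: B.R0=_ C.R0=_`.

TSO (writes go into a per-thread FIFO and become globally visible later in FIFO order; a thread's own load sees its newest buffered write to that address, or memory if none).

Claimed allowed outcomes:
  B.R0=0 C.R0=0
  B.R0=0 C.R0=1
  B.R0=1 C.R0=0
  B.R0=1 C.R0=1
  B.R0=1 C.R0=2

outcome vector order: (B.R0,C.R0)
under TSO → 0/0 0/1 0/2 1/0 1/1 1/2
TSO∖claimed = {0/2}

missing: B.R0=0 C.R0=2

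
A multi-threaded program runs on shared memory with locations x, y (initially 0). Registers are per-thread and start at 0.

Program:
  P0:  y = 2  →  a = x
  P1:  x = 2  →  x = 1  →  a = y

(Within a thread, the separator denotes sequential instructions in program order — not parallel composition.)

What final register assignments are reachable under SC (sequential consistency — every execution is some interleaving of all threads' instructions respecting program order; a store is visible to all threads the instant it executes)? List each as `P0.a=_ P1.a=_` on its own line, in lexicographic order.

P0.a=0 P1.a=2
P0.a=1 P1.a=0
P0.a=1 P1.a=2
P0.a=2 P1.a=2

outcome vector order: (P0.a,P1.a)
|SC outcomes| = 4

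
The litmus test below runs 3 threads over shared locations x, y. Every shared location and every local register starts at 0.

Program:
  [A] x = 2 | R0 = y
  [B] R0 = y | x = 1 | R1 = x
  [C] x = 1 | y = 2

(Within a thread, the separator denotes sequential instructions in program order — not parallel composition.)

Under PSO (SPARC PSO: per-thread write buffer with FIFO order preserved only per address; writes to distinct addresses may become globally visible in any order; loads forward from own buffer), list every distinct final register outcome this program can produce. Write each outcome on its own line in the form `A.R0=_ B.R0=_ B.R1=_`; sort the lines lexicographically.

A.R0=0 B.R0=0 B.R1=1
A.R0=0 B.R0=0 B.R1=2
A.R0=0 B.R0=2 B.R1=1
A.R0=0 B.R0=2 B.R1=2
A.R0=2 B.R0=0 B.R1=1
A.R0=2 B.R0=0 B.R1=2
A.R0=2 B.R0=2 B.R1=1
A.R0=2 B.R0=2 B.R1=2

outcome vector order: (A.R0,B.R0,B.R1)
|PSO outcomes| = 8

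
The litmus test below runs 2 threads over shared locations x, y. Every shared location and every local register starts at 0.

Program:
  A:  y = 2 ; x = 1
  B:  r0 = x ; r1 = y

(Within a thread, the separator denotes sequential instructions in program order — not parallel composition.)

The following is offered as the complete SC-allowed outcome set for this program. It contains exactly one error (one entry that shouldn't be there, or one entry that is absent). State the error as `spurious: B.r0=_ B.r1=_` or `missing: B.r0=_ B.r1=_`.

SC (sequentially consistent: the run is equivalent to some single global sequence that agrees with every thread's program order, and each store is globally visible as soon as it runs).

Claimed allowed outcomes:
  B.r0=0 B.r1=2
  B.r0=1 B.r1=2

missing: B.r0=0 B.r1=0

outcome vector order: (B.r0,B.r1)
[SC] allowed = {00, 02, 12}
SC∖claimed = {00}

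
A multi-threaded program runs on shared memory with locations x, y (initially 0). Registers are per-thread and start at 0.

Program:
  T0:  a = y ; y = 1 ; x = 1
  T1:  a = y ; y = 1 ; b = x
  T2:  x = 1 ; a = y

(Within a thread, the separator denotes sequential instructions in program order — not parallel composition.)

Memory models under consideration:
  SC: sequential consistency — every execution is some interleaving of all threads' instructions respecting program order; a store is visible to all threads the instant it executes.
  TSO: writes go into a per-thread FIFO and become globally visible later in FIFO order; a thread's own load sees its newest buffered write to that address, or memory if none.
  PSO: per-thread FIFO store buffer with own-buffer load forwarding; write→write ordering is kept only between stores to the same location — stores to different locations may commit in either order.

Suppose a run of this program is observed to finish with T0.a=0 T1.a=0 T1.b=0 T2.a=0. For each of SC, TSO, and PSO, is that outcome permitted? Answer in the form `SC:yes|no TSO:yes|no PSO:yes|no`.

SC:no TSO:yes PSO:yes

outcome vector order: (T0.a,T1.a,T1.b,T2.a)
under SC → (0,0,0,1), (0,0,1,0), (0,0,1,1), (0,1,0,1), (0,1,1,0), (0,1,1,1), (1,0,0,1), (1,0,1,0), (1,0,1,1)
under TSO → (0,0,0,0), (0,0,0,1), (0,0,1,0), (0,0,1,1), (0,1,0,0), (0,1,0,1), (0,1,1,0), (0,1,1,1), (1,0,0,0), (1,0,0,1), (1,0,1,0), (1,0,1,1)
under PSO → (0,0,0,0), (0,0,0,1), (0,0,1,0), (0,0,1,1), (0,1,0,0), (0,1,0,1), (0,1,1,0), (0,1,1,1), (1,0,0,0), (1,0,0,1), (1,0,1,0), (1,0,1,1)
target (0,0,0,0) ∈ {TSO,PSO}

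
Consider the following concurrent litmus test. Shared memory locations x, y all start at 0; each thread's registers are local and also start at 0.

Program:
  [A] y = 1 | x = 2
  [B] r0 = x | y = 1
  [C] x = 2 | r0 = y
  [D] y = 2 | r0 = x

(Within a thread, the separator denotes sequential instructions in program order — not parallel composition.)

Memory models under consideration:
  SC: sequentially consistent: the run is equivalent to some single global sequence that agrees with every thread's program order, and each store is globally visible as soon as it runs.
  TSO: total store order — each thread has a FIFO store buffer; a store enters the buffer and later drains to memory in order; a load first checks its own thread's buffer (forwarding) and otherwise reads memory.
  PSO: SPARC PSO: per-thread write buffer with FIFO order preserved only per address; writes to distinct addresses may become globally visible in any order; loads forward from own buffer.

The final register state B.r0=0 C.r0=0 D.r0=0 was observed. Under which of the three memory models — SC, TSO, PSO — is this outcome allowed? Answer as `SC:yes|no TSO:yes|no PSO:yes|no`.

outcome vector order: (B.r0,C.r0,D.r0)
SC (10): <0 0 2>; <0 1 0>; <0 1 2>; <0 2 0>; <0 2 2>; <2 0 2>; <2 1 0>; <2 1 2>; <2 2 0>; <2 2 2>
TSO (12): <0 0 0>; <0 0 2>; <0 1 0>; <0 1 2>; <0 2 0>; <0 2 2>; <2 0 0>; <2 0 2>; <2 1 0>; <2 1 2>; <2 2 0>; <2 2 2>
PSO (12): <0 0 0>; <0 0 2>; <0 1 0>; <0 1 2>; <0 2 0>; <0 2 2>; <2 0 0>; <2 0 2>; <2 1 0>; <2 1 2>; <2 2 0>; <2 2 2>
target <0 0 0> ∈ {TSO,PSO}

SC:no TSO:yes PSO:yes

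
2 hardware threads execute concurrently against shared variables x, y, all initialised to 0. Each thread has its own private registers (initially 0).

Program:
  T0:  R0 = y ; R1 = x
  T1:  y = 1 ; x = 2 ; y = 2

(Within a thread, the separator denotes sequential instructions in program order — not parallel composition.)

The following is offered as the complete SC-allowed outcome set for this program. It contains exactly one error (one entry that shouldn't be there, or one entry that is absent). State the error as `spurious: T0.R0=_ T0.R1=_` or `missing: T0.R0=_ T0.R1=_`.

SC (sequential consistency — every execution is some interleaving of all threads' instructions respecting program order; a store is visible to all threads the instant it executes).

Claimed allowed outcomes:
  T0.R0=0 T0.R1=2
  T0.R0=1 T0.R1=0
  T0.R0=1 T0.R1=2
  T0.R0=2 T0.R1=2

outcome vector order: (T0.R0,T0.R1)
under SC → (0,0), (0,2), (1,0), (1,2), (2,2)
SC∖claimed = {(0,0)}

missing: T0.R0=0 T0.R1=0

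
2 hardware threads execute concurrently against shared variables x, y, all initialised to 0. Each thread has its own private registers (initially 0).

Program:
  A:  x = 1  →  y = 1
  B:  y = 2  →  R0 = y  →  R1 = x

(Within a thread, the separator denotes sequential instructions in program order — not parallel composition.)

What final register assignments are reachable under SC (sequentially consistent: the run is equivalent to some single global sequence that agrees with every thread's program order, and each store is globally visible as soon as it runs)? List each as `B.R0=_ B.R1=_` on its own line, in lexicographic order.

B.R0=1 B.R1=1
B.R0=2 B.R1=0
B.R0=2 B.R1=1

outcome vector order: (B.R0,B.R1)
|SC outcomes| = 3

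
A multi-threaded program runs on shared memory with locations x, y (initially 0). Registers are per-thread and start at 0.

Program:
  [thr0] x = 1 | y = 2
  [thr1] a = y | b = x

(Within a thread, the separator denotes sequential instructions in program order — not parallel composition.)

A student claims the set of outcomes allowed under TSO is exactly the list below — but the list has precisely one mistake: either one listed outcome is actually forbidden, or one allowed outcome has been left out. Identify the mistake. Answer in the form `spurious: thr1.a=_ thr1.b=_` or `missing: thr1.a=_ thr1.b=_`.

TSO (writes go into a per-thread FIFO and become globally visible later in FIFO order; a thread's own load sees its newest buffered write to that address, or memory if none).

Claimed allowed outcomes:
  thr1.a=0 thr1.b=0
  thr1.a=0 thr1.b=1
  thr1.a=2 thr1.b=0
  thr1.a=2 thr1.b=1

outcome vector order: (thr1.a,thr1.b)
[TSO] allowed = {<0 0>; <0 1>; <2 1>}
claimed∖TSO = {<2 0>}

spurious: thr1.a=2 thr1.b=0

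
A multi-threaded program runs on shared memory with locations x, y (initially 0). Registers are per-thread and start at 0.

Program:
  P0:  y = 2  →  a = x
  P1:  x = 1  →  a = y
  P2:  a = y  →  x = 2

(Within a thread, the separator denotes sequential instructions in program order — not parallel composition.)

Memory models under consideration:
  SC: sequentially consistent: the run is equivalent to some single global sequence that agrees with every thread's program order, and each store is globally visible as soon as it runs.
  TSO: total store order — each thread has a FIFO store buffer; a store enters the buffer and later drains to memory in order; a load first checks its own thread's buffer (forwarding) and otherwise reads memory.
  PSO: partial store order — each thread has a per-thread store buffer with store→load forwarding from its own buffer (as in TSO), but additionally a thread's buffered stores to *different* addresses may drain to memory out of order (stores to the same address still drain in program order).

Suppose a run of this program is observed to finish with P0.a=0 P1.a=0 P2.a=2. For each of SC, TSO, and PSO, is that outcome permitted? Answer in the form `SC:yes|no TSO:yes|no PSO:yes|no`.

SC:no TSO:yes PSO:yes

outcome vector order: (P0.a,P1.a,P2.a)
SC (10): 020, 022, 100, 102, 120, 122, 200, 202, 220, 222
TSO (12): 000, 002, 020, 022, 100, 102, 120, 122, 200, 202, 220, 222
PSO (12): 000, 002, 020, 022, 100, 102, 120, 122, 200, 202, 220, 222
target 002 ∈ {TSO,PSO}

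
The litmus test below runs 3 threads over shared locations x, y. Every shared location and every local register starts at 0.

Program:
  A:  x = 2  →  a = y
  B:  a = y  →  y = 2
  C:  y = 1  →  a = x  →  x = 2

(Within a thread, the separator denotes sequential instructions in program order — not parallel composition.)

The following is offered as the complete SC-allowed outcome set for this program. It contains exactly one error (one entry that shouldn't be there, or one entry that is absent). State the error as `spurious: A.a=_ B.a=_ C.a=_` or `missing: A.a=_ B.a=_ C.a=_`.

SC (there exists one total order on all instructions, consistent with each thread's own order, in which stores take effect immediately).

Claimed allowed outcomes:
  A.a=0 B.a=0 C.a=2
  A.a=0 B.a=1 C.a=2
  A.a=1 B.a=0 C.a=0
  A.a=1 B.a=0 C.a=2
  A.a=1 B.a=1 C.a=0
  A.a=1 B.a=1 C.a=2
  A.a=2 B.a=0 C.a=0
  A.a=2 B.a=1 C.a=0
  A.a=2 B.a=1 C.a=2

outcome vector order: (A.a,B.a,C.a)
SC (10): <0 0 2>, <0 1 2>, <1 0 0>, <1 0 2>, <1 1 0>, <1 1 2>, <2 0 0>, <2 0 2>, <2 1 0>, <2 1 2>
SC∖claimed = {<2 0 2>}

missing: A.a=2 B.a=0 C.a=2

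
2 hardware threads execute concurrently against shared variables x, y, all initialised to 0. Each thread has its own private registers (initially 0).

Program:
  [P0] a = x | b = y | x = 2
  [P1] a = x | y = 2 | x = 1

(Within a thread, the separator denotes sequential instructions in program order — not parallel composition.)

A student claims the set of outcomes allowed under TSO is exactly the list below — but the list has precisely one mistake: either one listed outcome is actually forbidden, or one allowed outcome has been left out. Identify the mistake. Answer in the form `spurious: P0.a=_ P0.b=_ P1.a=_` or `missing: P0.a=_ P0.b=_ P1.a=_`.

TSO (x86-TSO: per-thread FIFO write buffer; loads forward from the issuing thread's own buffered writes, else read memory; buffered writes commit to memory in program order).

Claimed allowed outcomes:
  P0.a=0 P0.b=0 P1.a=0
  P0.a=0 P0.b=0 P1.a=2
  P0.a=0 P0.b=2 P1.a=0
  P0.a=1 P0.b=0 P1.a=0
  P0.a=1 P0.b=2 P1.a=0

outcome vector order: (P0.a,P0.b,P1.a)
TSO: 4 outcomes — {<0 0 0>, <0 0 2>, <0 2 0>, <1 2 0>}
claimed∖TSO = {<1 0 0>}

spurious: P0.a=1 P0.b=0 P1.a=0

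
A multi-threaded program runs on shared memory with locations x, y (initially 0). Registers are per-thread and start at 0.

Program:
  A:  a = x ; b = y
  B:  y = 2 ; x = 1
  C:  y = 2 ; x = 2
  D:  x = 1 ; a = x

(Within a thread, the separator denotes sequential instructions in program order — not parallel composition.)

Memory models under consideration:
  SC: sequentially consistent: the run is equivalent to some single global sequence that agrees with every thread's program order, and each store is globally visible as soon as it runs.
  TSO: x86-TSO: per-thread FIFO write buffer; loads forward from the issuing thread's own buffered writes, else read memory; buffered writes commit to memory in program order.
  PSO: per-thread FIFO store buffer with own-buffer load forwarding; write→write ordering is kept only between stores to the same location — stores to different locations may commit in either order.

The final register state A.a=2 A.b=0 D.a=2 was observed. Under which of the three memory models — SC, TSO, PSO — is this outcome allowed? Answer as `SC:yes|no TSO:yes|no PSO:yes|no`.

outcome vector order: (A.a,A.b,D.a)
SC: 10 outcomes — {<0 0 1>; <0 0 2>; <0 2 1>; <0 2 2>; <1 0 1>; <1 0 2>; <1 2 1>; <1 2 2>; <2 2 1>; <2 2 2>}
TSO: 10 outcomes — {<0 0 1>; <0 0 2>; <0 2 1>; <0 2 2>; <1 0 1>; <1 0 2>; <1 2 1>; <1 2 2>; <2 2 1>; <2 2 2>}
PSO: 12 outcomes — {<0 0 1>; <0 0 2>; <0 2 1>; <0 2 2>; <1 0 1>; <1 0 2>; <1 2 1>; <1 2 2>; <2 0 1>; <2 0 2>; <2 2 1>; <2 2 2>}
target <2 0 2> ∈ {PSO}

SC:no TSO:no PSO:yes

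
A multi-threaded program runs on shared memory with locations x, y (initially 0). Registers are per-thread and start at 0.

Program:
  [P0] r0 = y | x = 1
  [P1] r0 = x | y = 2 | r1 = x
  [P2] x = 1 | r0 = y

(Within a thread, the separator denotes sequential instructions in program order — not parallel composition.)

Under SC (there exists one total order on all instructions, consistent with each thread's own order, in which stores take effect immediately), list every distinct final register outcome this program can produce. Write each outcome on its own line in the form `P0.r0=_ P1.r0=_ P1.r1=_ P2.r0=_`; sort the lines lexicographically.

P0.r0=0 P1.r0=0 P1.r1=0 P2.r0=2
P0.r0=0 P1.r0=0 P1.r1=1 P2.r0=0
P0.r0=0 P1.r0=0 P1.r1=1 P2.r0=2
P0.r0=0 P1.r0=1 P1.r1=1 P2.r0=0
P0.r0=0 P1.r0=1 P1.r1=1 P2.r0=2
P0.r0=2 P1.r0=0 P1.r1=0 P2.r0=2
P0.r0=2 P1.r0=0 P1.r1=1 P2.r0=0
P0.r0=2 P1.r0=0 P1.r1=1 P2.r0=2
P0.r0=2 P1.r0=1 P1.r1=1 P2.r0=0
P0.r0=2 P1.r0=1 P1.r1=1 P2.r0=2

outcome vector order: (P0.r0,P1.r0,P1.r1,P2.r0)
|SC outcomes| = 10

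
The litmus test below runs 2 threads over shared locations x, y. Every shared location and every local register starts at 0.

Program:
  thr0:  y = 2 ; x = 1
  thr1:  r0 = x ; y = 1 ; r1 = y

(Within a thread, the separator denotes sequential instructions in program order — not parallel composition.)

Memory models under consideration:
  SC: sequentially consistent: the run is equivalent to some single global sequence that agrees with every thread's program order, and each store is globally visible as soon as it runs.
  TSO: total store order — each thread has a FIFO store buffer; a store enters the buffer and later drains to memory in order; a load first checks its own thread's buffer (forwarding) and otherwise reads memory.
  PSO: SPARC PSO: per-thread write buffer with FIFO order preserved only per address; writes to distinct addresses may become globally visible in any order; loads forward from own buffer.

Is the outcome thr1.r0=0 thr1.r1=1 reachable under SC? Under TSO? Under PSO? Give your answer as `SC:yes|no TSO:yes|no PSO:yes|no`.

outcome vector order: (thr1.r0,thr1.r1)
SC (3): 0/1, 0/2, 1/1
TSO (3): 0/1, 0/2, 1/1
PSO (4): 0/1, 0/2, 1/1, 1/2
target 0/1 ∈ {SC,TSO,PSO}

SC:yes TSO:yes PSO:yes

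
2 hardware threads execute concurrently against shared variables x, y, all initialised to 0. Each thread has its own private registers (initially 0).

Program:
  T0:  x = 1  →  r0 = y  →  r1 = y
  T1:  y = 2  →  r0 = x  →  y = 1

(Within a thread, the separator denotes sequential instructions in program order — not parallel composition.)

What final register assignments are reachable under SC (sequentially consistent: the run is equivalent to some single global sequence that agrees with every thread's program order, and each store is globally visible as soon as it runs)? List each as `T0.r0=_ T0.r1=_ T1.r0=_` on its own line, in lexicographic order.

T0.r0=0 T0.r1=0 T1.r0=1
T0.r0=0 T0.r1=1 T1.r0=1
T0.r0=0 T0.r1=2 T1.r0=1
T0.r0=1 T0.r1=1 T1.r0=0
T0.r0=1 T0.r1=1 T1.r0=1
T0.r0=2 T0.r1=1 T1.r0=0
T0.r0=2 T0.r1=1 T1.r0=1
T0.r0=2 T0.r1=2 T1.r0=0
T0.r0=2 T0.r1=2 T1.r0=1

outcome vector order: (T0.r0,T0.r1,T1.r0)
|SC outcomes| = 9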